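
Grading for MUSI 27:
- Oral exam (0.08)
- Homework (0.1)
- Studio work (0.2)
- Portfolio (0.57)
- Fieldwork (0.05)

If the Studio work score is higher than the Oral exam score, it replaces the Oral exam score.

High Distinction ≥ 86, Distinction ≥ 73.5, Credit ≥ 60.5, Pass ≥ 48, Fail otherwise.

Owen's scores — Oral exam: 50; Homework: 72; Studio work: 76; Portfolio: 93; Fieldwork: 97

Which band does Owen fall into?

High Distinction

Studio work (76) > Oral exam (50), so Oral exam counts as 76.
Weighted total:
  Oral exam 76 × 0.08 = 6.08
  Homework 72 × 0.1 = 7.2
  Studio work 76 × 0.2 = 15.2
  Portfolio 93 × 0.57 = 53.01
  Fieldwork 97 × 0.05 = 4.85
Sum = 86.34
86.34 ≥ 86 → High Distinction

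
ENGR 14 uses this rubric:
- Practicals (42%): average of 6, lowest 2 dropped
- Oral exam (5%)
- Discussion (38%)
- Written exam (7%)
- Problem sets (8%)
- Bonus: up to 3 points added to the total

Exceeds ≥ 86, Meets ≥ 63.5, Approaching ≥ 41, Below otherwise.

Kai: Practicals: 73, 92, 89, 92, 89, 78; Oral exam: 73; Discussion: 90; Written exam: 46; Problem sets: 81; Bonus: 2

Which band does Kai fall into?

Practicals: drop 73, 78 → average of remaining 4 = 362/4 = 90.5
Weighted total:
  Practicals 90.5 × 0.42 = 38.01
  Oral exam 73 × 0.05 = 3.65
  Discussion 90 × 0.38 = 34.2
  Written exam 46 × 0.07 = 3.22
  Problem sets 81 × 0.08 = 6.48
Sum = 85.56
Bonus: 85.56 + 2 = 87.56
87.56 ≥ 86 → Exceeds

Exceeds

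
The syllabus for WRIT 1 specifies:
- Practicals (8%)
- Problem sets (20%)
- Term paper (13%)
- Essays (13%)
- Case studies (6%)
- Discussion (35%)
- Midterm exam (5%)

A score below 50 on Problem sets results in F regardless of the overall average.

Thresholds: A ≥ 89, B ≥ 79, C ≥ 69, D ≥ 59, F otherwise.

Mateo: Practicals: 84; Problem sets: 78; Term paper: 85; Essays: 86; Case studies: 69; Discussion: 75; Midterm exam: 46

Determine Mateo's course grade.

C

Problem sets score 78 ≥ 50: minimum met.
Weighted total:
  Practicals 84 × 0.08 = 6.72
  Problem sets 78 × 0.2 = 15.6
  Term paper 85 × 0.13 = 11.05
  Essays 86 × 0.13 = 11.18
  Case studies 69 × 0.06 = 4.14
  Discussion 75 × 0.35 = 26.25
  Midterm exam 46 × 0.05 = 2.3
Sum = 77.24
77.24 is ≥ 69 and < 79 → C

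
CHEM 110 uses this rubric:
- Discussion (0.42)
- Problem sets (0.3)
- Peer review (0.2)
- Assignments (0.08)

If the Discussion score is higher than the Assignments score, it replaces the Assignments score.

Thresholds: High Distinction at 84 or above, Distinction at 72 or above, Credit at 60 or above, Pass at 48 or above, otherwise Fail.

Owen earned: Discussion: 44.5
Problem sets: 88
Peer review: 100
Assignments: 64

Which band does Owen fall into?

Credit

Discussion (44.5) ≤ Assignments (64), so Assignments stays at 64.
Weighted total:
  Discussion 44.5 × 0.42 = 18.69
  Problem sets 88 × 0.3 = 26.4
  Peer review 100 × 0.2 = 20
  Assignments 64 × 0.08 = 5.12
Sum = 70.21
70.21 is ≥ 60 and < 72 → Credit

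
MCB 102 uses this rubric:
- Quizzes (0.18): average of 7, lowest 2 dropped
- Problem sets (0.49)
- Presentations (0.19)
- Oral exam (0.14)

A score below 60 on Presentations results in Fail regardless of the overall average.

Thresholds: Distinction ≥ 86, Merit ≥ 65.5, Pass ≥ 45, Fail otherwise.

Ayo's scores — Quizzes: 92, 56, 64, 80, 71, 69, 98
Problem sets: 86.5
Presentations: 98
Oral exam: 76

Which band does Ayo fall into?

Quizzes: drop 56, 64 → average of remaining 5 = 410/5 = 82
Presentations score 98 ≥ 60: minimum met.
Weighted total:
  Quizzes 82 × 0.18 = 14.76
  Problem sets 86.5 × 0.49 = 42.385
  Presentations 98 × 0.19 = 18.62
  Oral exam 76 × 0.14 = 10.64
Sum = 86.405
86.405 ≥ 86 → Distinction

Distinction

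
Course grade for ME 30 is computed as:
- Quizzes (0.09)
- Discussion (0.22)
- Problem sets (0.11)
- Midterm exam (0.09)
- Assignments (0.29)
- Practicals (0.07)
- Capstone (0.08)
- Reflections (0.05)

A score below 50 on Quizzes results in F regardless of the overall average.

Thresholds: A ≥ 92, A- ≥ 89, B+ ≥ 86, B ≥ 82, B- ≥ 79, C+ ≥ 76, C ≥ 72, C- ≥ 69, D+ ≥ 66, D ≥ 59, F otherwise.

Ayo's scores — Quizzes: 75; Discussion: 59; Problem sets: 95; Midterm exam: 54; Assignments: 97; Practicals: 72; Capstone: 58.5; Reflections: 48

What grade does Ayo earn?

Quizzes score 75 ≥ 50: minimum met.
Weighted total:
  Quizzes 75 × 0.09 = 6.75
  Discussion 59 × 0.22 = 12.98
  Problem sets 95 × 0.11 = 10.45
  Midterm exam 54 × 0.09 = 4.86
  Assignments 97 × 0.29 = 28.13
  Practicals 72 × 0.07 = 5.04
  Capstone 58.5 × 0.08 = 4.68
  Reflections 48 × 0.05 = 2.4
Sum = 75.29
75.29 is ≥ 72 and < 76 → C

C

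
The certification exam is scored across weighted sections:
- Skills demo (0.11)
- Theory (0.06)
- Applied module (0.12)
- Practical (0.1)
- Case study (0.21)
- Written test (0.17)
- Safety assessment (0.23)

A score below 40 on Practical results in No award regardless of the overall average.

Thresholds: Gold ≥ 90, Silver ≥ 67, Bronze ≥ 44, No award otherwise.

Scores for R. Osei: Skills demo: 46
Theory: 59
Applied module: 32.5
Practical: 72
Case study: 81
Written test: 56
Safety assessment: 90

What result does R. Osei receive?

Bronze

Practical score 72 ≥ 40: minimum met.
Weighted total:
  Skills demo 46 × 0.11 = 5.06
  Theory 59 × 0.06 = 3.54
  Applied module 32.5 × 0.12 = 3.9
  Practical 72 × 0.1 = 7.2
  Case study 81 × 0.21 = 17.01
  Written test 56 × 0.17 = 9.52
  Safety assessment 90 × 0.23 = 20.7
Sum = 66.93
66.93 is ≥ 44 and < 67 → Bronze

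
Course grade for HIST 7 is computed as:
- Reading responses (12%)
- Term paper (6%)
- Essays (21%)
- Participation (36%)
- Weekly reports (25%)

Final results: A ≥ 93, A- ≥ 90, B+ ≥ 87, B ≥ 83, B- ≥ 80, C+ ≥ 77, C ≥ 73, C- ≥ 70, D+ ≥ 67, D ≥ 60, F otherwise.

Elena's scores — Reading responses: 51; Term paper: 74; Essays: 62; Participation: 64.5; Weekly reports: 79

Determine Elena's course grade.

D

Weighted total:
  Reading responses 51 × 0.12 = 6.12
  Term paper 74 × 0.06 = 4.44
  Essays 62 × 0.21 = 13.02
  Participation 64.5 × 0.36 = 23.22
  Weekly reports 79 × 0.25 = 19.75
Sum = 66.55
66.55 is ≥ 60 and < 67 → D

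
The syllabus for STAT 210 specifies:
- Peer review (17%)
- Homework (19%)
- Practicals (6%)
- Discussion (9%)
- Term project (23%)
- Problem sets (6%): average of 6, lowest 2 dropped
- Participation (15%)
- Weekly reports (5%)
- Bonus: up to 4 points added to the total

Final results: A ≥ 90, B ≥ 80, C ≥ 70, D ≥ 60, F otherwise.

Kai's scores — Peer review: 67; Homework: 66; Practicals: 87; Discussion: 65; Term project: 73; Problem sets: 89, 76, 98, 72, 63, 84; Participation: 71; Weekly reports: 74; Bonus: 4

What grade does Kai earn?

C

Problem sets: drop 63, 72 → average of remaining 4 = 347/4 = 86.75
Weighted total:
  Peer review 67 × 0.17 = 11.39
  Homework 66 × 0.19 = 12.54
  Practicals 87 × 0.06 = 5.22
  Discussion 65 × 0.09 = 5.85
  Term project 73 × 0.23 = 16.79
  Problem sets 86.75 × 0.06 = 5.205
  Participation 71 × 0.15 = 10.65
  Weekly reports 74 × 0.05 = 3.7
Sum = 71.345
Bonus: 71.345 + 4 = 75.345
75.345 is ≥ 70 and < 80 → C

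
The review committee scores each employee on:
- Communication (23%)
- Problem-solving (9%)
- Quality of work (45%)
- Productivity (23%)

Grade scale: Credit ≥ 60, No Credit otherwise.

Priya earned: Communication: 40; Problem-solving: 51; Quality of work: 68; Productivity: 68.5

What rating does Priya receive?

Credit

Weighted total:
  Communication 40 × 0.23 = 9.2
  Problem-solving 51 × 0.09 = 4.59
  Quality of work 68 × 0.45 = 30.6
  Productivity 68.5 × 0.23 = 15.755
Sum = 60.145
60.145 ≥ 60 → Credit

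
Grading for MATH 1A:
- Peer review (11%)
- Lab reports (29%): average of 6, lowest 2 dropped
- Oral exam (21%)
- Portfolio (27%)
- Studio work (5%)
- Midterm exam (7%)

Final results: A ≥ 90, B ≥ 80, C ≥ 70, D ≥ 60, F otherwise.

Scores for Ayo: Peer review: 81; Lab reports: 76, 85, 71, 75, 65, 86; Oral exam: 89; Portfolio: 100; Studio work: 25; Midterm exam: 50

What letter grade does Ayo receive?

Lab reports: drop 65, 71 → average of remaining 4 = 322/4 = 80.5
Weighted total:
  Peer review 81 × 0.11 = 8.91
  Lab reports 80.5 × 0.29 = 23.345
  Oral exam 89 × 0.21 = 18.69
  Portfolio 100 × 0.27 = 27
  Studio work 25 × 0.05 = 1.25
  Midterm exam 50 × 0.07 = 3.5
Sum = 82.695
82.695 is ≥ 80 and < 90 → B

B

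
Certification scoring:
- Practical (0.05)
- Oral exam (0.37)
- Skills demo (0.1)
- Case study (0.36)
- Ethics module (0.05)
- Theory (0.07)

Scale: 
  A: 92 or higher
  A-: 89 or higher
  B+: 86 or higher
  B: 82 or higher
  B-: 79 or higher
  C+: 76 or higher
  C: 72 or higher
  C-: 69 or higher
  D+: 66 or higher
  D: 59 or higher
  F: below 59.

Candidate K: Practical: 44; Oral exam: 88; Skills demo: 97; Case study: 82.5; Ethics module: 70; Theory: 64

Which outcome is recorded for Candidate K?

B

Weighted total:
  Practical 44 × 0.05 = 2.2
  Oral exam 88 × 0.37 = 32.56
  Skills demo 97 × 0.1 = 9.7
  Case study 82.5 × 0.36 = 29.7
  Ethics module 70 × 0.05 = 3.5
  Theory 64 × 0.07 = 4.48
Sum = 82.14
82.14 is ≥ 82 and < 86 → B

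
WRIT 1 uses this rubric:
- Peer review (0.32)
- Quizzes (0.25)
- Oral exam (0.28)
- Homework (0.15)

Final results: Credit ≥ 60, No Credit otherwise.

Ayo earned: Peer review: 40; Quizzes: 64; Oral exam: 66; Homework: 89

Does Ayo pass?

Credit

Weighted total:
  Peer review 40 × 0.32 = 12.8
  Quizzes 64 × 0.25 = 16
  Oral exam 66 × 0.28 = 18.48
  Homework 89 × 0.15 = 13.35
Sum = 60.63
60.63 ≥ 60 → Credit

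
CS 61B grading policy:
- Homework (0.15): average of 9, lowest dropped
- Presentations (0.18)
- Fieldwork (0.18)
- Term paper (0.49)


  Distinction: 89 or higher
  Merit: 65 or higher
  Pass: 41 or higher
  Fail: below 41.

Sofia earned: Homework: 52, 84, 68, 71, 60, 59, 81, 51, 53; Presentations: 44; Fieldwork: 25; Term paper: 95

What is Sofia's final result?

Merit

Homework: drop 51 → average of remaining 8 = 528/8 = 66
Weighted total:
  Homework 66 × 0.15 = 9.9
  Presentations 44 × 0.18 = 7.92
  Fieldwork 25 × 0.18 = 4.5
  Term paper 95 × 0.49 = 46.55
Sum = 68.87
68.87 is ≥ 65 and < 89 → Merit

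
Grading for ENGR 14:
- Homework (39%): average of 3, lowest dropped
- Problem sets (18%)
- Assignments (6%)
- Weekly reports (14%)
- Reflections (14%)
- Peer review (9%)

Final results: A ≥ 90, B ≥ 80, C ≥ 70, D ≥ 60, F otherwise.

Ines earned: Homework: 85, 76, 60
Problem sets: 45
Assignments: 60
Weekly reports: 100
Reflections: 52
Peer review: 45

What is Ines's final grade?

D

Homework: drop 60 → average of remaining 2 = 161/2 = 80.5
Weighted total:
  Homework 80.5 × 0.39 = 31.395
  Problem sets 45 × 0.18 = 8.1
  Assignments 60 × 0.06 = 3.6
  Weekly reports 100 × 0.14 = 14
  Reflections 52 × 0.14 = 7.28
  Peer review 45 × 0.09 = 4.05
Sum = 68.425
68.425 is ≥ 60 and < 70 → D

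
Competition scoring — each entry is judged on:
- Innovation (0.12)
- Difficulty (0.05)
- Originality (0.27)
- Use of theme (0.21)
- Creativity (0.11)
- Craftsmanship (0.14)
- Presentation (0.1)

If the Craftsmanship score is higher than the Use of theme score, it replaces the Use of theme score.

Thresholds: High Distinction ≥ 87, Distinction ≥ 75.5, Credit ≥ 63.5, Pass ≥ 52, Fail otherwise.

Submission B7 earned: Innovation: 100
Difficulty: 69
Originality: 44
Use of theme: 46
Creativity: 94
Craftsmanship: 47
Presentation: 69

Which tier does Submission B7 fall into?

Pass

Craftsmanship (47) > Use of theme (46), so Use of theme counts as 47.
Weighted total:
  Innovation 100 × 0.12 = 12
  Difficulty 69 × 0.05 = 3.45
  Originality 44 × 0.27 = 11.88
  Use of theme 47 × 0.21 = 9.87
  Creativity 94 × 0.11 = 10.34
  Craftsmanship 47 × 0.14 = 6.58
  Presentation 69 × 0.1 = 6.9
Sum = 61.02
61.02 is ≥ 52 and < 63.5 → Pass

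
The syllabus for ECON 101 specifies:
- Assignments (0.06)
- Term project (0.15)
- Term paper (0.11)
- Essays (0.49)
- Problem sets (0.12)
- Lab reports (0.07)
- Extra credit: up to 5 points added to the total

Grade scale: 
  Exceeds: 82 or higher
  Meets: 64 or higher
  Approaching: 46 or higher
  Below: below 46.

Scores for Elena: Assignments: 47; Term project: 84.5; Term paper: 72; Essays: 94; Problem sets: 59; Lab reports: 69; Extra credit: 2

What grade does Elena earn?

Exceeds

Weighted total:
  Assignments 47 × 0.06 = 2.82
  Term project 84.5 × 0.15 = 12.675
  Term paper 72 × 0.11 = 7.92
  Essays 94 × 0.49 = 46.06
  Problem sets 59 × 0.12 = 7.08
  Lab reports 69 × 0.07 = 4.83
Sum = 81.385
Extra credit: 81.385 + 2 = 83.385
83.385 ≥ 82 → Exceeds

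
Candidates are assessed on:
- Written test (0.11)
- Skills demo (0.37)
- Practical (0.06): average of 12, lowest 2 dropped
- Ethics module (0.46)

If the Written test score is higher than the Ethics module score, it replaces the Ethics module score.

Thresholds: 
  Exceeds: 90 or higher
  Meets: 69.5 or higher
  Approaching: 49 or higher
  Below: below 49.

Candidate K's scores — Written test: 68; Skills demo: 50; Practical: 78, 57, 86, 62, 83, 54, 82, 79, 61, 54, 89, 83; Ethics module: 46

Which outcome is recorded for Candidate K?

Approaching

Practical: drop 54, 54 → average of remaining 10 = 760/10 = 76
Written test (68) > Ethics module (46), so Ethics module counts as 68.
Weighted total:
  Written test 68 × 0.11 = 7.48
  Skills demo 50 × 0.37 = 18.5
  Practical 76 × 0.06 = 4.56
  Ethics module 68 × 0.46 = 31.28
Sum = 61.82
61.82 is ≥ 49 and < 69.5 → Approaching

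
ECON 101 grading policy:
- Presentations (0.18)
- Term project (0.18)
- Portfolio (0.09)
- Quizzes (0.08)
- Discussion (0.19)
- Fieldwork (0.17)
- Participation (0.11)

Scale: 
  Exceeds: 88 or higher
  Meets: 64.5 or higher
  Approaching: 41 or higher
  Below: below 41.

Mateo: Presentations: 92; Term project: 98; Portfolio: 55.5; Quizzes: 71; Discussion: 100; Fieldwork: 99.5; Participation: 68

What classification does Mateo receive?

Exceeds

Weighted total:
  Presentations 92 × 0.18 = 16.56
  Term project 98 × 0.18 = 17.64
  Portfolio 55.5 × 0.09 = 4.995
  Quizzes 71 × 0.08 = 5.68
  Discussion 100 × 0.19 = 19
  Fieldwork 99.5 × 0.17 = 16.915
  Participation 68 × 0.11 = 7.48
Sum = 88.27
88.27 ≥ 88 → Exceeds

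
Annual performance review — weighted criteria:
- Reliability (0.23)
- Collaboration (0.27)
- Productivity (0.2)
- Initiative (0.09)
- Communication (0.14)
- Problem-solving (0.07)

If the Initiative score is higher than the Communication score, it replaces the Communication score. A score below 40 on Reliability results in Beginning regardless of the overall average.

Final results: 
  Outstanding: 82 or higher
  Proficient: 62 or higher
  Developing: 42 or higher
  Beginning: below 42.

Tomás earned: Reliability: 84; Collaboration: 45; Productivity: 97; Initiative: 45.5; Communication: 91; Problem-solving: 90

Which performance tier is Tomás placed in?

Proficient

Initiative (45.5) ≤ Communication (91), so Communication stays at 91.
Reliability score 84 ≥ 40: minimum met.
Weighted total:
  Reliability 84 × 0.23 = 19.32
  Collaboration 45 × 0.27 = 12.15
  Productivity 97 × 0.2 = 19.4
  Initiative 45.5 × 0.09 = 4.095
  Communication 91 × 0.14 = 12.74
  Problem-solving 90 × 0.07 = 6.3
Sum = 74.005
74.005 is ≥ 62 and < 82 → Proficient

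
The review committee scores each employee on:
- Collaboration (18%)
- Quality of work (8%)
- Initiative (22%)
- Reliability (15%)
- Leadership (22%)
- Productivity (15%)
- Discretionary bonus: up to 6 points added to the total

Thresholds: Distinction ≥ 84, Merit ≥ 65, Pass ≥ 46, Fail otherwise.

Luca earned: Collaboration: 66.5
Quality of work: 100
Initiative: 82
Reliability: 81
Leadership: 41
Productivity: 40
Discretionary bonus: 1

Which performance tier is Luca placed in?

Merit

Weighted total:
  Collaboration 66.5 × 0.18 = 11.97
  Quality of work 100 × 0.08 = 8
  Initiative 82 × 0.22 = 18.04
  Reliability 81 × 0.15 = 12.15
  Leadership 41 × 0.22 = 9.02
  Productivity 40 × 0.15 = 6
Sum = 65.18
Discretionary bonus: 65.18 + 1 = 66.18
66.18 is ≥ 65 and < 84 → Merit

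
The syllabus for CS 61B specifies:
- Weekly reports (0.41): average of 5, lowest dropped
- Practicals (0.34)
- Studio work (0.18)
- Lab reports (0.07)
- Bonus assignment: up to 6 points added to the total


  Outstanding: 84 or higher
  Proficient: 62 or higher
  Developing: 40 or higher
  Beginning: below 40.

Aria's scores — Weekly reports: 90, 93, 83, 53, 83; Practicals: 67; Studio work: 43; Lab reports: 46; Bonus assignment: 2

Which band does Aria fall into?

Proficient

Weekly reports: drop 53 → average of remaining 4 = 349/4 = 87.25
Weighted total:
  Weekly reports 87.25 × 0.41 = 35.7725
  Practicals 67 × 0.34 = 22.78
  Studio work 43 × 0.18 = 7.74
  Lab reports 46 × 0.07 = 3.22
Sum = 69.5125
Bonus assignment: 69.5125 + 2 = 71.5125
71.5125 is ≥ 62 and < 84 → Proficient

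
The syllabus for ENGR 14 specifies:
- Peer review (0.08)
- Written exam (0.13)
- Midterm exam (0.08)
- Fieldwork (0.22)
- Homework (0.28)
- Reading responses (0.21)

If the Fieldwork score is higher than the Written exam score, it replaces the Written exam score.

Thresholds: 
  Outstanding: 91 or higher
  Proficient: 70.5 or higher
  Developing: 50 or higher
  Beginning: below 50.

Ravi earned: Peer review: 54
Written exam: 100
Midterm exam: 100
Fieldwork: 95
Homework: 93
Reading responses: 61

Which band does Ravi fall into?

Proficient

Fieldwork (95) ≤ Written exam (100), so Written exam stays at 100.
Weighted total:
  Peer review 54 × 0.08 = 4.32
  Written exam 100 × 0.13 = 13
  Midterm exam 100 × 0.08 = 8
  Fieldwork 95 × 0.22 = 20.9
  Homework 93 × 0.28 = 26.04
  Reading responses 61 × 0.21 = 12.81
Sum = 85.07
85.07 is ≥ 70.5 and < 91 → Proficient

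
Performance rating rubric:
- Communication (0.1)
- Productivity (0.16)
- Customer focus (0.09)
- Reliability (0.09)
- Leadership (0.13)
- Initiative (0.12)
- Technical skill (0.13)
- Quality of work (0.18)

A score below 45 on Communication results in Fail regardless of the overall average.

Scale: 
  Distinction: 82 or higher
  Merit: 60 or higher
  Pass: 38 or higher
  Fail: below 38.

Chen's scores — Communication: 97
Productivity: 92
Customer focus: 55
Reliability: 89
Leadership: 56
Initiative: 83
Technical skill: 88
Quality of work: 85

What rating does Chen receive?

Communication score 97 ≥ 45: minimum met.
Weighted total:
  Communication 97 × 0.1 = 9.7
  Productivity 92 × 0.16 = 14.72
  Customer focus 55 × 0.09 = 4.95
  Reliability 89 × 0.09 = 8.01
  Leadership 56 × 0.13 = 7.28
  Initiative 83 × 0.12 = 9.96
  Technical skill 88 × 0.13 = 11.44
  Quality of work 85 × 0.18 = 15.3
Sum = 81.36
81.36 is ≥ 60 and < 82 → Merit

Merit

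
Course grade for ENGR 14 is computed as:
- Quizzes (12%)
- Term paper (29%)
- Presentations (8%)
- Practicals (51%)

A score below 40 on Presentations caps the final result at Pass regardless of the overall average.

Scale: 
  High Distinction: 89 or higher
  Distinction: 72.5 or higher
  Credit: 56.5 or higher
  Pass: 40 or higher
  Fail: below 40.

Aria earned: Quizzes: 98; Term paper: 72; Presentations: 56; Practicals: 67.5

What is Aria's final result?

Credit

Presentations score 56 ≥ 40: minimum met.
Weighted total:
  Quizzes 98 × 0.12 = 11.76
  Term paper 72 × 0.29 = 20.88
  Presentations 56 × 0.08 = 4.48
  Practicals 67.5 × 0.51 = 34.425
Sum = 71.545
71.545 is ≥ 56.5 and < 72.5 → Credit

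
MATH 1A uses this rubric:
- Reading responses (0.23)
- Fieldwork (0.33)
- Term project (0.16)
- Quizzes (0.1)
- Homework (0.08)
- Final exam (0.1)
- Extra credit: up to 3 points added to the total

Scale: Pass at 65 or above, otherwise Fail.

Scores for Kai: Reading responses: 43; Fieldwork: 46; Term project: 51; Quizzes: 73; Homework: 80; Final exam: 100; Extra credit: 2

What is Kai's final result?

Weighted total:
  Reading responses 43 × 0.23 = 9.89
  Fieldwork 46 × 0.33 = 15.18
  Term project 51 × 0.16 = 8.16
  Quizzes 73 × 0.1 = 7.3
  Homework 80 × 0.08 = 6.4
  Final exam 100 × 0.1 = 10
Sum = 56.93
Extra credit: 56.93 + 2 = 58.93
58.93 < 65 → Fail

Fail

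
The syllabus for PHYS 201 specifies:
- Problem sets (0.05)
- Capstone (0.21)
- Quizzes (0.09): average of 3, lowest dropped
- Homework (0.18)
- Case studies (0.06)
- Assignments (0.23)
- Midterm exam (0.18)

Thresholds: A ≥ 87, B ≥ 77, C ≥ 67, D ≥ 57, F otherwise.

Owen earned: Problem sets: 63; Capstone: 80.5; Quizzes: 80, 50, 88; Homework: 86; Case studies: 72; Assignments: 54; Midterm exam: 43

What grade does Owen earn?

Quizzes: drop 50 → average of remaining 2 = 168/2 = 84
Weighted total:
  Problem sets 63 × 0.05 = 3.15
  Capstone 80.5 × 0.21 = 16.905
  Quizzes 84 × 0.09 = 7.56
  Homework 86 × 0.18 = 15.48
  Case studies 72 × 0.06 = 4.32
  Assignments 54 × 0.23 = 12.42
  Midterm exam 43 × 0.18 = 7.74
Sum = 67.575
67.575 is ≥ 67 and < 77 → C

C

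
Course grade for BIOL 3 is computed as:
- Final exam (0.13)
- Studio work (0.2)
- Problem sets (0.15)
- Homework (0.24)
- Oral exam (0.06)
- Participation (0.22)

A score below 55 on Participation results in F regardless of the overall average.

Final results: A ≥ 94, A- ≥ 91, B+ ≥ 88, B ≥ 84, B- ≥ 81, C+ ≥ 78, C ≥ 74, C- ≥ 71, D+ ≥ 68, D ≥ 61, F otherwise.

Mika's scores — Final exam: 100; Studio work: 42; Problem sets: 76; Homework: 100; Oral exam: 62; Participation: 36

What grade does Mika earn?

Participation score 36 < 55: minimum not met.
Weighted total:
  Final exam 100 × 0.13 = 13
  Studio work 42 × 0.2 = 8.4
  Problem sets 76 × 0.15 = 11.4
  Homework 100 × 0.24 = 24
  Oral exam 62 × 0.06 = 3.72
  Participation 36 × 0.22 = 7.92
Sum = 68.44
Because the Participation minimum was not met, the result is F.

F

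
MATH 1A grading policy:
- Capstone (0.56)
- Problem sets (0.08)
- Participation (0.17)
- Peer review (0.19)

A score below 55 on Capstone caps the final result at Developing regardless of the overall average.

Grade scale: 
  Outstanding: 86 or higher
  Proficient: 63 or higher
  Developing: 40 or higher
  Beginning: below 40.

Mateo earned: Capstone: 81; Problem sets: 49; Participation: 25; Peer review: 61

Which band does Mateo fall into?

Capstone score 81 ≥ 55: minimum met.
Weighted total:
  Capstone 81 × 0.56 = 45.36
  Problem sets 49 × 0.08 = 3.92
  Participation 25 × 0.17 = 4.25
  Peer review 61 × 0.19 = 11.59
Sum = 65.12
65.12 is ≥ 63 and < 86 → Proficient

Proficient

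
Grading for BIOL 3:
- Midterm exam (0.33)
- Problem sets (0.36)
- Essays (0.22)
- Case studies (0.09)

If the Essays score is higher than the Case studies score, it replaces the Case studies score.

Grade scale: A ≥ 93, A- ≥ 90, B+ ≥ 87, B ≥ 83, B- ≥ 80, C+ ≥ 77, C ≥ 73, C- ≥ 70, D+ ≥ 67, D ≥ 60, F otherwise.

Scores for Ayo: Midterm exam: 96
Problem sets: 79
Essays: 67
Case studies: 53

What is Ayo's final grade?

Essays (67) > Case studies (53), so Case studies counts as 67.
Weighted total:
  Midterm exam 96 × 0.33 = 31.68
  Problem sets 79 × 0.36 = 28.44
  Essays 67 × 0.22 = 14.74
  Case studies 67 × 0.09 = 6.03
Sum = 80.89
80.89 is ≥ 80 and < 83 → B-

B-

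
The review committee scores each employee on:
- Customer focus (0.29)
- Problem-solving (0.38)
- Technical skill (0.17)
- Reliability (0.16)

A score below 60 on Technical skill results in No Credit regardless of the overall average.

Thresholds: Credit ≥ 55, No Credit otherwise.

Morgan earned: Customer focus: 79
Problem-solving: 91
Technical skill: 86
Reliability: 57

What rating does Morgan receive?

Credit

Technical skill score 86 ≥ 60: minimum met.
Weighted total:
  Customer focus 79 × 0.29 = 22.91
  Problem-solving 91 × 0.38 = 34.58
  Technical skill 86 × 0.17 = 14.62
  Reliability 57 × 0.16 = 9.12
Sum = 81.23
81.23 ≥ 55 → Credit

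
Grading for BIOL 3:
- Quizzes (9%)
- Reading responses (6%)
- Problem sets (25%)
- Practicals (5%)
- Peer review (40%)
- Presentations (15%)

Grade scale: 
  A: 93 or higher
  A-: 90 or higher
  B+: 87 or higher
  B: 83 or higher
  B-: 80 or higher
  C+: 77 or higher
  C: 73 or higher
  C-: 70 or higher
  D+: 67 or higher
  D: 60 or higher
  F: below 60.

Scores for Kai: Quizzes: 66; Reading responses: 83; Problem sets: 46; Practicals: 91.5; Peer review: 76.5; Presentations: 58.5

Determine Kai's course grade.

Weighted total:
  Quizzes 66 × 0.09 = 5.94
  Reading responses 83 × 0.06 = 4.98
  Problem sets 46 × 0.25 = 11.5
  Practicals 91.5 × 0.05 = 4.575
  Peer review 76.5 × 0.4 = 30.6
  Presentations 58.5 × 0.15 = 8.775
Sum = 66.37
66.37 is ≥ 60 and < 67 → D

D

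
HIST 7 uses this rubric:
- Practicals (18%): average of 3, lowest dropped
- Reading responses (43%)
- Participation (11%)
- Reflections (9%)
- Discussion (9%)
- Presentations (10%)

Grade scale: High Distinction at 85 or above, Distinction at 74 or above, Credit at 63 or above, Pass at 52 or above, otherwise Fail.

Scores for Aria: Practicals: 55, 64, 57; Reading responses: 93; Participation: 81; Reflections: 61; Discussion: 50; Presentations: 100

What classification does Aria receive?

Practicals: drop 55 → average of remaining 2 = 121/2 = 60.5
Weighted total:
  Practicals 60.5 × 0.18 = 10.89
  Reading responses 93 × 0.43 = 39.99
  Participation 81 × 0.11 = 8.91
  Reflections 61 × 0.09 = 5.49
  Discussion 50 × 0.09 = 4.5
  Presentations 100 × 0.1 = 10
Sum = 79.78
79.78 is ≥ 74 and < 85 → Distinction

Distinction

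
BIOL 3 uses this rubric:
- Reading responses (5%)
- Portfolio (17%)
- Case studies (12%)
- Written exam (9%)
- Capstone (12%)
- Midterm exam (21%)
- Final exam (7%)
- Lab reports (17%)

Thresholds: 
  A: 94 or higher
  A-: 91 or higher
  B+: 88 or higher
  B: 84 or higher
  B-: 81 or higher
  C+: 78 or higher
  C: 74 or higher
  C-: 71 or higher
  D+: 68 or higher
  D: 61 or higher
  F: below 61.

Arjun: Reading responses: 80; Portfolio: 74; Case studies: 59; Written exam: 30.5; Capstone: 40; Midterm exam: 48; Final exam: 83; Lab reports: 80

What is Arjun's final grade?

Weighted total:
  Reading responses 80 × 0.05 = 4
  Portfolio 74 × 0.17 = 12.58
  Case studies 59 × 0.12 = 7.08
  Written exam 30.5 × 0.09 = 2.745
  Capstone 40 × 0.12 = 4.8
  Midterm exam 48 × 0.21 = 10.08
  Final exam 83 × 0.07 = 5.81
  Lab reports 80 × 0.17 = 13.6
Sum = 60.695
60.695 < 61 → F

F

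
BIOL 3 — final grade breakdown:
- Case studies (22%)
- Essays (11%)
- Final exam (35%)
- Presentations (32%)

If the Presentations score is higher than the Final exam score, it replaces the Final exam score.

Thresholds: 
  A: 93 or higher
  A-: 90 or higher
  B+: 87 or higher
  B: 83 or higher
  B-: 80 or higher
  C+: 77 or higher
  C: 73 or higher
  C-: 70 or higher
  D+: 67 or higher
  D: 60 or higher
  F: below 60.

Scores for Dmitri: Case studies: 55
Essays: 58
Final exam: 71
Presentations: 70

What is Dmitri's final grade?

Presentations (70) ≤ Final exam (71), so Final exam stays at 71.
Weighted total:
  Case studies 55 × 0.22 = 12.1
  Essays 58 × 0.11 = 6.38
  Final exam 71 × 0.35 = 24.85
  Presentations 70 × 0.32 = 22.4
Sum = 65.73
65.73 is ≥ 60 and < 67 → D

D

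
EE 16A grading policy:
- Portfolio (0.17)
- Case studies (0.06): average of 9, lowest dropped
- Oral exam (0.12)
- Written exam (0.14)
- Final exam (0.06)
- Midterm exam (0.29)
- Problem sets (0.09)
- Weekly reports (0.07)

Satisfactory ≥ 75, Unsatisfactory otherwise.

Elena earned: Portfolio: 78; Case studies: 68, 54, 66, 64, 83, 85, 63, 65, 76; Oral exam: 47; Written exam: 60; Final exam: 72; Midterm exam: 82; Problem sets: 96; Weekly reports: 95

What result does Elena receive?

Case studies: drop 54 → average of remaining 8 = 570/8 = 71.25
Weighted total:
  Portfolio 78 × 0.17 = 13.26
  Case studies 71.25 × 0.06 = 4.275
  Oral exam 47 × 0.12 = 5.64
  Written exam 60 × 0.14 = 8.4
  Final exam 72 × 0.06 = 4.32
  Midterm exam 82 × 0.29 = 23.78
  Problem sets 96 × 0.09 = 8.64
  Weekly reports 95 × 0.07 = 6.65
Sum = 74.965
74.965 < 75 → Unsatisfactory

Unsatisfactory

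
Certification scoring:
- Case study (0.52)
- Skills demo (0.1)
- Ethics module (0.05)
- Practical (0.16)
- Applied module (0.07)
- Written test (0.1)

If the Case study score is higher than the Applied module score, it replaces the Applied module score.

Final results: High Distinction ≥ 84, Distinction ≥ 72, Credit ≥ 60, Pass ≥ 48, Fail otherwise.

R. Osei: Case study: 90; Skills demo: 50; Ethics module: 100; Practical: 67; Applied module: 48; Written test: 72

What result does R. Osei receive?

Case study (90) > Applied module (48), so Applied module counts as 90.
Weighted total:
  Case study 90 × 0.52 = 46.8
  Skills demo 50 × 0.1 = 5
  Ethics module 100 × 0.05 = 5
  Practical 67 × 0.16 = 10.72
  Applied module 90 × 0.07 = 6.3
  Written test 72 × 0.1 = 7.2
Sum = 81.02
81.02 is ≥ 72 and < 84 → Distinction

Distinction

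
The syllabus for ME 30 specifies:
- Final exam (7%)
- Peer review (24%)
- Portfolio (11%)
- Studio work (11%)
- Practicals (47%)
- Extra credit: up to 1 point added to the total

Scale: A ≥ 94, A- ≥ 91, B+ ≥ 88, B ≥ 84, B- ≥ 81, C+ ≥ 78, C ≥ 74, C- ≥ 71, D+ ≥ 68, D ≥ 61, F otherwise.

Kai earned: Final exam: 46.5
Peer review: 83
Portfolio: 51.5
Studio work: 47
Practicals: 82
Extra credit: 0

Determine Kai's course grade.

Weighted total:
  Final exam 46.5 × 0.07 = 3.255
  Peer review 83 × 0.24 = 19.92
  Portfolio 51.5 × 0.11 = 5.665
  Studio work 47 × 0.11 = 5.17
  Practicals 82 × 0.47 = 38.54
Sum = 72.55
Extra credit: 72.55 + 0 = 72.55
72.55 is ≥ 71 and < 74 → C-

C-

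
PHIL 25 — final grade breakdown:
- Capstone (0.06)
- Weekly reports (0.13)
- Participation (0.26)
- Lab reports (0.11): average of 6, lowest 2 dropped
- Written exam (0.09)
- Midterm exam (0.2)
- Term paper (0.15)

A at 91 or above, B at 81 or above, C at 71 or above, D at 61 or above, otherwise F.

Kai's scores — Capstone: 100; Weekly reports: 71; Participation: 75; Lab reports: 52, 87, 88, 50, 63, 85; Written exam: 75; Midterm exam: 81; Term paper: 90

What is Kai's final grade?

C

Lab reports: drop 50, 52 → average of remaining 4 = 323/4 = 80.75
Weighted total:
  Capstone 100 × 0.06 = 6
  Weekly reports 71 × 0.13 = 9.23
  Participation 75 × 0.26 = 19.5
  Lab reports 80.75 × 0.11 = 8.8825
  Written exam 75 × 0.09 = 6.75
  Midterm exam 81 × 0.2 = 16.2
  Term paper 90 × 0.15 = 13.5
Sum = 80.0625
80.0625 is ≥ 71 and < 81 → C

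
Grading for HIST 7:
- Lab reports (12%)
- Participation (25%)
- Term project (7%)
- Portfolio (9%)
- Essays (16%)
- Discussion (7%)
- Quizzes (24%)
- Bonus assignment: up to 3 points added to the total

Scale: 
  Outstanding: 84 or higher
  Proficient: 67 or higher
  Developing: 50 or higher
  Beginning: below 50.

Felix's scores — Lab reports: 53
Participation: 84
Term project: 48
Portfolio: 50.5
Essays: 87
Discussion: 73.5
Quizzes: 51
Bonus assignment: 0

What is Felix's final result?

Developing

Weighted total:
  Lab reports 53 × 0.12 = 6.36
  Participation 84 × 0.25 = 21
  Term project 48 × 0.07 = 3.36
  Portfolio 50.5 × 0.09 = 4.545
  Essays 87 × 0.16 = 13.92
  Discussion 73.5 × 0.07 = 5.145
  Quizzes 51 × 0.24 = 12.24
Sum = 66.57
Bonus assignment: 66.57 + 0 = 66.57
66.57 is ≥ 50 and < 67 → Developing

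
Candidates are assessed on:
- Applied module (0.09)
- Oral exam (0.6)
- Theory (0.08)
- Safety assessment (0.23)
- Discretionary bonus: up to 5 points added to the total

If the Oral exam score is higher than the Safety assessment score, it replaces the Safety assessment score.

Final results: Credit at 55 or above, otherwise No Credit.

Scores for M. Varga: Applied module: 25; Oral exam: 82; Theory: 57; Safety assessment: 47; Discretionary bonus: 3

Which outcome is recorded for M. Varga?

Oral exam (82) > Safety assessment (47), so Safety assessment counts as 82.
Weighted total:
  Applied module 25 × 0.09 = 2.25
  Oral exam 82 × 0.6 = 49.2
  Theory 57 × 0.08 = 4.56
  Safety assessment 82 × 0.23 = 18.86
Sum = 74.87
Discretionary bonus: 74.87 + 3 = 77.87
77.87 ≥ 55 → Credit

Credit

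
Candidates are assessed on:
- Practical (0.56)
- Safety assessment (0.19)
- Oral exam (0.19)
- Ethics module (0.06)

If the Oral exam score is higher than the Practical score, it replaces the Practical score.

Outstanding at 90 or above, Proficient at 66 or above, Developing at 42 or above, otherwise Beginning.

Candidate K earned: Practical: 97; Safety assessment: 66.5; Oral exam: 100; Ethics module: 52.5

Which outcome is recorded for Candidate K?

Outstanding

Oral exam (100) > Practical (97), so Practical counts as 100.
Weighted total:
  Practical 100 × 0.56 = 56
  Safety assessment 66.5 × 0.19 = 12.635
  Oral exam 100 × 0.19 = 19
  Ethics module 52.5 × 0.06 = 3.15
Sum = 90.785
90.785 ≥ 90 → Outstanding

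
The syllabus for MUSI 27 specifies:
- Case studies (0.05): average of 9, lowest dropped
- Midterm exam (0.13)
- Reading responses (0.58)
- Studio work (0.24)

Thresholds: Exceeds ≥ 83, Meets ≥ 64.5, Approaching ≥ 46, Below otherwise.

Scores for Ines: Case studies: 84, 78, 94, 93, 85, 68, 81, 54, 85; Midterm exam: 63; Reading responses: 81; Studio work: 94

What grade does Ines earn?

Case studies: drop 54 → average of remaining 8 = 668/8 = 83.5
Weighted total:
  Case studies 83.5 × 0.05 = 4.175
  Midterm exam 63 × 0.13 = 8.19
  Reading responses 81 × 0.58 = 46.98
  Studio work 94 × 0.24 = 22.56
Sum = 81.905
81.905 is ≥ 64.5 and < 83 → Meets

Meets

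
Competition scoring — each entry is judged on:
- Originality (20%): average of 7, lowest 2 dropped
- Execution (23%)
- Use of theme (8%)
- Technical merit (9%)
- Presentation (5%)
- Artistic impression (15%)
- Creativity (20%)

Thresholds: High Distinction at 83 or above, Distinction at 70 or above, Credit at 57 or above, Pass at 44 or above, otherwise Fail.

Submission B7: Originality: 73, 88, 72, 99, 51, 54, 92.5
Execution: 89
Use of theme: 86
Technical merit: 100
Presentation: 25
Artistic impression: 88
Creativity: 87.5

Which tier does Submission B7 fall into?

Originality: drop 51, 54 → average of remaining 5 = 424.5/5 = 84.9
Weighted total:
  Originality 84.9 × 0.2 = 16.98
  Execution 89 × 0.23 = 20.47
  Use of theme 86 × 0.08 = 6.88
  Technical merit 100 × 0.09 = 9
  Presentation 25 × 0.05 = 1.25
  Artistic impression 88 × 0.15 = 13.2
  Creativity 87.5 × 0.2 = 17.5
Sum = 85.28
85.28 ≥ 83 → High Distinction

High Distinction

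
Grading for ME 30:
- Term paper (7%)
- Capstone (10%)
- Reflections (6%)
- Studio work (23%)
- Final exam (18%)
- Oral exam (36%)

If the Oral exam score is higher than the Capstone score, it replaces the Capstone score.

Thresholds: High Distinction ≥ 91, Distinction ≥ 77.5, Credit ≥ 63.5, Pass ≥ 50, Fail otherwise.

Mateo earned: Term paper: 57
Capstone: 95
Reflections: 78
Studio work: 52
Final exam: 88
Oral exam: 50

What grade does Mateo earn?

Credit

Oral exam (50) ≤ Capstone (95), so Capstone stays at 95.
Weighted total:
  Term paper 57 × 0.07 = 3.99
  Capstone 95 × 0.1 = 9.5
  Reflections 78 × 0.06 = 4.68
  Studio work 52 × 0.23 = 11.96
  Final exam 88 × 0.18 = 15.84
  Oral exam 50 × 0.36 = 18
Sum = 63.97
63.97 is ≥ 63.5 and < 77.5 → Credit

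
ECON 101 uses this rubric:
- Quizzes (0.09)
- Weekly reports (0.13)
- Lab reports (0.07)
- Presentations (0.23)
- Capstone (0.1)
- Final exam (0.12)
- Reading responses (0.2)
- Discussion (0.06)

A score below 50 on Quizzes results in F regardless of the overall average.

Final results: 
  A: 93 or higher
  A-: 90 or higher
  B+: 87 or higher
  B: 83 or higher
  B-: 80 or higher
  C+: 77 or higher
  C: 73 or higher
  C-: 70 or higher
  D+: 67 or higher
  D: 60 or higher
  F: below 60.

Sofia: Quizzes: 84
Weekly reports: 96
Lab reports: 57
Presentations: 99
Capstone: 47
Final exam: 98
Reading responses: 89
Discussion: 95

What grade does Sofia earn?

B

Quizzes score 84 ≥ 50: minimum met.
Weighted total:
  Quizzes 84 × 0.09 = 7.56
  Weekly reports 96 × 0.13 = 12.48
  Lab reports 57 × 0.07 = 3.99
  Presentations 99 × 0.23 = 22.77
  Capstone 47 × 0.1 = 4.7
  Final exam 98 × 0.12 = 11.76
  Reading responses 89 × 0.2 = 17.8
  Discussion 95 × 0.06 = 5.7
Sum = 86.76
86.76 is ≥ 83 and < 87 → B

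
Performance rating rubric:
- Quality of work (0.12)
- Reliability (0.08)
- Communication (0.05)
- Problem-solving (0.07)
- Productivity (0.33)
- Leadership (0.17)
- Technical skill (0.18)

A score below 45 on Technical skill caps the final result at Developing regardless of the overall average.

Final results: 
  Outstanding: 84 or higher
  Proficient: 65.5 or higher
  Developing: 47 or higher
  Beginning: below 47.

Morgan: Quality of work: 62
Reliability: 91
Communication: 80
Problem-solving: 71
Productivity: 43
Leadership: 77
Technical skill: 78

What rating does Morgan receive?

Developing

Technical skill score 78 ≥ 45: minimum met.
Weighted total:
  Quality of work 62 × 0.12 = 7.44
  Reliability 91 × 0.08 = 7.28
  Communication 80 × 0.05 = 4
  Problem-solving 71 × 0.07 = 4.97
  Productivity 43 × 0.33 = 14.19
  Leadership 77 × 0.17 = 13.09
  Technical skill 78 × 0.18 = 14.04
Sum = 65.01
65.01 is ≥ 47 and < 65.5 → Developing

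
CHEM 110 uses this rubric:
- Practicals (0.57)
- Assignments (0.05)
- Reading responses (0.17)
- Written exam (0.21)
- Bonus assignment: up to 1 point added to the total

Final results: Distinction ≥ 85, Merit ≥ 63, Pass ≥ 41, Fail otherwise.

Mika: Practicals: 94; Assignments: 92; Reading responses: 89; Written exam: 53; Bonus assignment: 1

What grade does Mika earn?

Weighted total:
  Practicals 94 × 0.57 = 53.58
  Assignments 92 × 0.05 = 4.6
  Reading responses 89 × 0.17 = 15.13
  Written exam 53 × 0.21 = 11.13
Sum = 84.44
Bonus assignment: 84.44 + 1 = 85.44
85.44 ≥ 85 → Distinction

Distinction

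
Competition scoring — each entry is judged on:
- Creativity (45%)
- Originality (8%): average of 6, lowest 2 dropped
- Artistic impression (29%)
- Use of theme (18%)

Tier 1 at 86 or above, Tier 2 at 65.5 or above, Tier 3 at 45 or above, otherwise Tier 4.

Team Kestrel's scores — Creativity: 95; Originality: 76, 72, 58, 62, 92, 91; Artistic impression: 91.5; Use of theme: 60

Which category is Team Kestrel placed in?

Tier 1

Originality: drop 58, 62 → average of remaining 4 = 331/4 = 82.75
Weighted total:
  Creativity 95 × 0.45 = 42.75
  Originality 82.75 × 0.08 = 6.62
  Artistic impression 91.5 × 0.29 = 26.535
  Use of theme 60 × 0.18 = 10.8
Sum = 86.705
86.705 ≥ 86 → Tier 1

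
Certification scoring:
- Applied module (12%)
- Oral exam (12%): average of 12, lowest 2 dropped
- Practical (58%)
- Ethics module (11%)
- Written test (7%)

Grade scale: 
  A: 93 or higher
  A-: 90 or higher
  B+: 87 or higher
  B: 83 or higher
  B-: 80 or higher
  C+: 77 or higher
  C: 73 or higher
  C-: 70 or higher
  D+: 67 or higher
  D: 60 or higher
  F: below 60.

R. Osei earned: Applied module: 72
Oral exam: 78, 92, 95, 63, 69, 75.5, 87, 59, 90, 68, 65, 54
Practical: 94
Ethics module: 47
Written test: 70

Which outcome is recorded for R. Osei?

B-

Oral exam: drop 54, 59 → average of remaining 10 = 782.5/10 = 78.25
Weighted total:
  Applied module 72 × 0.12 = 8.64
  Oral exam 78.25 × 0.12 = 9.39
  Practical 94 × 0.58 = 54.52
  Ethics module 47 × 0.11 = 5.17
  Written test 70 × 0.07 = 4.9
Sum = 82.62
82.62 is ≥ 80 and < 83 → B-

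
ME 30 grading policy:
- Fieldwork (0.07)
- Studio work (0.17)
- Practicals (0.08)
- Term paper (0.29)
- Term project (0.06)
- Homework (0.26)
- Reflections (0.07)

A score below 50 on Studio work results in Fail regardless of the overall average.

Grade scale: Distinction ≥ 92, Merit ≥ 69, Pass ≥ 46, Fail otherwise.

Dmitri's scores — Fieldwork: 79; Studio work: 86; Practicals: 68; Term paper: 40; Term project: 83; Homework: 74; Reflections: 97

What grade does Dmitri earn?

Studio work score 86 ≥ 50: minimum met.
Weighted total:
  Fieldwork 79 × 0.07 = 5.53
  Studio work 86 × 0.17 = 14.62
  Practicals 68 × 0.08 = 5.44
  Term paper 40 × 0.29 = 11.6
  Term project 83 × 0.06 = 4.98
  Homework 74 × 0.26 = 19.24
  Reflections 97 × 0.07 = 6.79
Sum = 68.2
68.2 is ≥ 46 and < 69 → Pass

Pass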